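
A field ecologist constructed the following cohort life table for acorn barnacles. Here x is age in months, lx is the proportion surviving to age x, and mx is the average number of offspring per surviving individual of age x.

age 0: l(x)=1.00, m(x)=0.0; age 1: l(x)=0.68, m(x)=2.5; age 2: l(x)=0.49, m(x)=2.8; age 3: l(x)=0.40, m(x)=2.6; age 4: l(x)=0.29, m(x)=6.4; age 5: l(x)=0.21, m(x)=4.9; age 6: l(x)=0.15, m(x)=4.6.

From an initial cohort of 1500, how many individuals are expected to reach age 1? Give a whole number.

1020

Expected survivors = N0 · l_1 = 1500 × 0.68 = 1020 → 1020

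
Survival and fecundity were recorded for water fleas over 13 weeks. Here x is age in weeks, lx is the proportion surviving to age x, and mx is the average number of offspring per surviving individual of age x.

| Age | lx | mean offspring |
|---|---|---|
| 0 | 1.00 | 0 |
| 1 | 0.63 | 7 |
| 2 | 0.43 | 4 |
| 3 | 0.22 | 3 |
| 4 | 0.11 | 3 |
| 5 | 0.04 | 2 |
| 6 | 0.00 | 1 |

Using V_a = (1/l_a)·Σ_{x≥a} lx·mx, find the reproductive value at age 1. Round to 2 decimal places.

11.43

lx·mx for x ≥ 1: 4.41, 1.72, 0.66, 0.33, 0.08, 0 → sum = 7.2
V_1 = 7.2 / l_1 = 7.2 / 0.63 = 11.428571… → 11.43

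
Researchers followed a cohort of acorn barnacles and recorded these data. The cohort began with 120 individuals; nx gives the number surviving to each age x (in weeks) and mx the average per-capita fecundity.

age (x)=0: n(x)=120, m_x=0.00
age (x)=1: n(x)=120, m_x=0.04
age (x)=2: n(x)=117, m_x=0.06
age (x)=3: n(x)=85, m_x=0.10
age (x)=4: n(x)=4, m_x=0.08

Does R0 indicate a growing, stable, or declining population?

lx = nx/n0 = nx/120: 1, 1, 0.975, 0.70833…, 0.03333…
R0 = Σ lx·mx = 0 + 0.04 + 0.0585 + 0.070833… + 0.002667… = 0.172…
R0 < 1, so the population is declining.

declining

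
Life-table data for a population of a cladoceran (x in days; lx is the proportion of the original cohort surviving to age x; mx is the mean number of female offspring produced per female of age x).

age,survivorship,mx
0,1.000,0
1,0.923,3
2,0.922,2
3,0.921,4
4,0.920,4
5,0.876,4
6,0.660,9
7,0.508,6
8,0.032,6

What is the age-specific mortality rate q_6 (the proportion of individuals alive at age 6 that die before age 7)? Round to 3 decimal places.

q_6 = (l_6 − l_7) / l_6 = (0.66 − 0.508) / 0.66
     = 0.152 / 0.66 = 0.230303… → 0.230

0.230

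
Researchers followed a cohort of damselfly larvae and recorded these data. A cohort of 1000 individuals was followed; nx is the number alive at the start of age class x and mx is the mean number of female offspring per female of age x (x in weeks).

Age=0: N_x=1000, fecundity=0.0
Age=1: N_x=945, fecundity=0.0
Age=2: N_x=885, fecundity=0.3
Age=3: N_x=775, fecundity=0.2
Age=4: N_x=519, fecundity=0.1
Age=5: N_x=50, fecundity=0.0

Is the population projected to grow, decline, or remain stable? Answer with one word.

lx = nx/n0 = nx/1000: 1, 0.945, 0.885, 0.775, 0.519, 0.05
R0 = Σ lx·mx = 0 + 0 + 0.2655 + 0.155 + 0.0519 + 0 = 0.4724
R0 < 1, so the population is declining.

declining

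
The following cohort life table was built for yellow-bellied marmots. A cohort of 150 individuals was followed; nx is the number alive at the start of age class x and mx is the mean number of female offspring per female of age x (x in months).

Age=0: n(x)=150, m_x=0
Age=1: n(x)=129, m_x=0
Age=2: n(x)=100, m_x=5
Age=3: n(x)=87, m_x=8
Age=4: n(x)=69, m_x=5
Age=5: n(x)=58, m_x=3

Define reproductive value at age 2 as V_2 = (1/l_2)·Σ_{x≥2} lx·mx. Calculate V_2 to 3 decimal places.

17.150

lx = nx/n0 = nx/150: 1, 0.86, 0.66667…, 0.58, 0.46, 0.38667…
lx·mx for x ≥ 2: 3.333333…, 4.64, 2.3, 1.16… → sum = 11.433333…
V_2 = 11.433333… / l_2 = 11.433333… / 0.666667… = 17.15… → 17.150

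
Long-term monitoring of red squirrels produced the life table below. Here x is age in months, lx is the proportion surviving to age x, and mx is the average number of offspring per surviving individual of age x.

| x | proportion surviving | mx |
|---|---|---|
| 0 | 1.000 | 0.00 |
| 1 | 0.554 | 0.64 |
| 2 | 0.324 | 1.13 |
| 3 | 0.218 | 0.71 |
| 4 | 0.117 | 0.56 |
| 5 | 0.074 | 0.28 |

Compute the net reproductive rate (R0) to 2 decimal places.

0.96

lx·mx by age: 0, 0.35456, 0.36612, 0.15478, 0.06552, 0.02072
R0 = Σ lx·mx = 0.9617 → 0.96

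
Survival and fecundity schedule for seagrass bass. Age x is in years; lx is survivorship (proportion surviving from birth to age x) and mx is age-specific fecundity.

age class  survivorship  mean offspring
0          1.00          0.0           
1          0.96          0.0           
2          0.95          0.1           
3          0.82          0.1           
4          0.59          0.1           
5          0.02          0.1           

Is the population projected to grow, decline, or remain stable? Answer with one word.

declining

R0 = Σ lx·mx = 0 + 0 + 0.095 + 0.082 + 0.059 + 0.002 = 0.238
R0 < 1, so the population is declining.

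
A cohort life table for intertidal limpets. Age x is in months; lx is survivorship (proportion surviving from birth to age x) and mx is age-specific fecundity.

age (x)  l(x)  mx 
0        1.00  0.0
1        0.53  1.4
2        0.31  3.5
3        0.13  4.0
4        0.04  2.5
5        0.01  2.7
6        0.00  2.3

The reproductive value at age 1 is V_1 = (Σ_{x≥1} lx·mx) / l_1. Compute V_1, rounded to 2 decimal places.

4.67

lx·mx for x ≥ 1: 0.742, 1.085, 0.52, 0.1, 0.027, 0 → sum = 2.474
V_1 = 2.474 / l_1 = 2.474 / 0.53 = 4.667925… → 4.67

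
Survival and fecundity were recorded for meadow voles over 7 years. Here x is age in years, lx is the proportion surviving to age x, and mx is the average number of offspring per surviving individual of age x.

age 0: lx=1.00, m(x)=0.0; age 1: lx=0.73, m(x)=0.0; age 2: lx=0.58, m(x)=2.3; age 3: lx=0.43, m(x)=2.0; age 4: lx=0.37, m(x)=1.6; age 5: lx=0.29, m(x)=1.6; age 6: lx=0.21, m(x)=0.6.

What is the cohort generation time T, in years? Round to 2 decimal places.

lx·mx: 0, 0, 1.334, 0.86, 0.592, 0.464, 0.126 → R0 = 3.376
x·lx·mx: 0, 0, 2.668, 2.58, 2.368, 2.32, 0.756 → Σ = 10.692
T = 10.692 / 3.376 = 3.167062… → 3.17

3.17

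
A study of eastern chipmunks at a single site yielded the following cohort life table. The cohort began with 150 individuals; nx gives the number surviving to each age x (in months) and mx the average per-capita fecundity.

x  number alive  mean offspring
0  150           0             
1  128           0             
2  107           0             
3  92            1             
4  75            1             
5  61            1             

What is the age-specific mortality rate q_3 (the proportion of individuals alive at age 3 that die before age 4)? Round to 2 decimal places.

lx = nx/n0 = nx/150: 1, 0.85333…, 0.71333…, 0.61333…, 0.5, 0.40667…
q_3 = (l_3 − l_4) / l_3 = (0.613333… − 0.5) / 0.613333…
     = 0.113333… / 0.613333… = 0.184783… → 0.18

0.18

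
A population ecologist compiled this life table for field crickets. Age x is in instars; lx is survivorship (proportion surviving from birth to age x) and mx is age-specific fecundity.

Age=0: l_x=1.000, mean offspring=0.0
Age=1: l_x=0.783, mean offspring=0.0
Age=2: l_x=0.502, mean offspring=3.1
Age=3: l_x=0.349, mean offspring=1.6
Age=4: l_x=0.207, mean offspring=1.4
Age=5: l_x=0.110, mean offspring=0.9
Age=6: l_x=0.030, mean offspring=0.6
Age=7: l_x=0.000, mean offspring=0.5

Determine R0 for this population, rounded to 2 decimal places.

2.52

lx·mx by age: 0, 0, 1.5562, 0.5584, 0.2898, 0.099, 0.018, 0
R0 = Σ lx·mx = 2.5214 → 2.52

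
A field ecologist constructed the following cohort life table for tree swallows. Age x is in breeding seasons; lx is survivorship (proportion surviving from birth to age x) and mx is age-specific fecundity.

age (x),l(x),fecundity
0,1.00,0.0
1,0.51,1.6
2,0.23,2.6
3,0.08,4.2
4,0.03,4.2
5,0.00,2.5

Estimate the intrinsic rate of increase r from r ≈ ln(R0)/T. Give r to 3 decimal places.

0.335

R0 = Σ lx·mx = 0 + 0.816 + 0.598 + 0.336 + 0.126 + 0 = 1.876
Σ x·lx·mx = 3.524; T = 3.524/1.876 = 1.87846…
r ≈ ln(R0)/T = ln(1.876)/1.87846… = 0.33492… → 0.335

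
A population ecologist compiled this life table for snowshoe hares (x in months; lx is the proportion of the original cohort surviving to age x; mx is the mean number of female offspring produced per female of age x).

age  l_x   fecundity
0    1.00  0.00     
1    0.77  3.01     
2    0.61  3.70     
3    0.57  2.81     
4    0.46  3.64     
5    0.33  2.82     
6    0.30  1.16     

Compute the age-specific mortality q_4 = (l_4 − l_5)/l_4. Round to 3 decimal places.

q_4 = (l_4 − l_5) / l_4 = (0.46 − 0.33) / 0.46
     = 0.13 / 0.46 = 0.282609… → 0.283

0.283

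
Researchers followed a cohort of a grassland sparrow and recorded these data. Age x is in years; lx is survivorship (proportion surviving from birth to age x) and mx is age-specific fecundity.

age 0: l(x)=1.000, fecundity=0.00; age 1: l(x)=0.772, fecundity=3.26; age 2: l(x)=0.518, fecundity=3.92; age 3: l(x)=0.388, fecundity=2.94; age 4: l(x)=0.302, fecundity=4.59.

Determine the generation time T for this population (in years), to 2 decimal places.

2.20

lx·mx: 0, 2.51672, 2.03056, 1.14072, 1.38618 → R0 = 7.07418
x·lx·mx: 0, 2.51672, 4.06112, 3.42216, 5.54472 → Σ = 15.54472
T = 15.54472 / 7.07418 = 2.197388… → 2.20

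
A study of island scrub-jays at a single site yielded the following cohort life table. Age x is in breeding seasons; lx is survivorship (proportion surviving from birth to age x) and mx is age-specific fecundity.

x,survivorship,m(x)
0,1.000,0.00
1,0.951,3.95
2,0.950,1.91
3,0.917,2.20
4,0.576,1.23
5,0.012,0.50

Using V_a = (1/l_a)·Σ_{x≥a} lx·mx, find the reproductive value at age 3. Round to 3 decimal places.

lx·mx for x ≥ 3: 2.0174, 0.70848, 0.006 → sum = 2.73188
V_3 = 2.73188 / l_3 = 2.73188 / 0.917 = 2.979149… → 2.979

2.979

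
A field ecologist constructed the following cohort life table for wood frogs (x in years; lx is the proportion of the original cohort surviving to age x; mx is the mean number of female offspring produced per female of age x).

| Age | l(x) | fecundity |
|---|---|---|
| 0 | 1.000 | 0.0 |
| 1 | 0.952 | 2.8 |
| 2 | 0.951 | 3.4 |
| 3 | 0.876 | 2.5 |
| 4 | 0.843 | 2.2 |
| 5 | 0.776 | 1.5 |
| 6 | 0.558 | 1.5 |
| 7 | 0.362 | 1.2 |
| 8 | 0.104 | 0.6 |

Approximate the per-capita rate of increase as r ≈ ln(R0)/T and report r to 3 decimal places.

0.836

R0 = Σ lx·mx = 0 + 2.6656 + 3.2334 + 2.19 + 1.8546 + 1.164 + 0.837 + 0.4344 + 0.0624 = 12.4414
Σ x·lx·mx = 37.5028; T = 37.5028/12.4414 = 3.01436…
r ≈ ln(R0)/T = ln(12.4414)/3.01436… = 0.83634… → 0.836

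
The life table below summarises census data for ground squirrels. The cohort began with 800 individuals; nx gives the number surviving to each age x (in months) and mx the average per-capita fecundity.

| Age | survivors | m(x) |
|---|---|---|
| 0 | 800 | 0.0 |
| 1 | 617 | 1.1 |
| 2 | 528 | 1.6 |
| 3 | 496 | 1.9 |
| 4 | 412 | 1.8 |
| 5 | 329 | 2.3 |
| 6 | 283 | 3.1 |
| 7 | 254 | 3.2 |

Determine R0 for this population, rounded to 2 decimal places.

lx = nx/n0 = nx/800: 1, 0.77125, 0.66, 0.62, 0.515, 0.41125, 0.35375, 0.3175
lx·mx by age: 0, 0.848375, 1.056, 1.178, 0.927, 0.945875, 1.096625, 1.016
R0 = Σ lx·mx = 7.067875 → 7.07

7.07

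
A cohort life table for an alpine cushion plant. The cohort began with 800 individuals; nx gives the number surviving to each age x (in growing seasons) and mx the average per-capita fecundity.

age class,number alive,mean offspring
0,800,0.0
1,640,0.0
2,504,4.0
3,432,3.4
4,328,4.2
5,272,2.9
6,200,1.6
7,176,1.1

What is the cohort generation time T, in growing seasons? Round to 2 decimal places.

lx = nx/n0 = nx/800: 1, 0.8, 0.63, 0.54, 0.41, 0.34, 0.25, 0.22
lx·mx: 0, 0, 2.52, 1.836, 1.722, 0.986, 0.4, 0.242 → R0 = 7.706
x·lx·mx: 0, 0, 5.04, 5.508, 6.888, 4.93, 2.4, 1.694 → Σ = 26.46
T = 26.46 / 7.706 = 3.433688… → 3.43

3.43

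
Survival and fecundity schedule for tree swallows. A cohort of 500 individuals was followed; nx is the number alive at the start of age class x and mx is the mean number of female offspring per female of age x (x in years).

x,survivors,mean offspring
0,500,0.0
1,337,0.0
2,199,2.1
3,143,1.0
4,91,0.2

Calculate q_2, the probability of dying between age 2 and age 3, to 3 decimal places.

lx = nx/n0 = nx/500: 1, 0.674, 0.398, 0.286, 0.182
q_2 = (l_2 − l_3) / l_2 = (0.398 − 0.286) / 0.398
     = 0.112 / 0.398 = 0.281407… → 0.281

0.281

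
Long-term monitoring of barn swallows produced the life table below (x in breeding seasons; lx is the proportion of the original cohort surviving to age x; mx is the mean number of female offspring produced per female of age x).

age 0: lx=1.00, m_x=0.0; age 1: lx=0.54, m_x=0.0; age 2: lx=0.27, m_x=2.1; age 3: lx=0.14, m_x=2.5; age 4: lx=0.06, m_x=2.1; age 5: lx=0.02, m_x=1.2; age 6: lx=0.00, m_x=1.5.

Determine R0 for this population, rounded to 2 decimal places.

1.07

lx·mx by age: 0, 0, 0.567, 0.35, 0.126, 0.024, 0
R0 = Σ lx·mx = 1.067 → 1.07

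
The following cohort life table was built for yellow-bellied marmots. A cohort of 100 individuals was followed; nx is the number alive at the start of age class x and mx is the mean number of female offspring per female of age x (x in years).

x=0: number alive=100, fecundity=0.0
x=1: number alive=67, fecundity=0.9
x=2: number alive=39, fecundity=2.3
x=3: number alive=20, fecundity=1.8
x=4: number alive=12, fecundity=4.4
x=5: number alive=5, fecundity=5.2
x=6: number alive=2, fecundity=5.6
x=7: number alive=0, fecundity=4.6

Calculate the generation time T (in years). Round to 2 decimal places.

2.74

lx = nx/n0 = nx/100: 1, 0.67, 0.39, 0.2, 0.12, 0.05, 0.02, 0
lx·mx: 0, 0.603, 0.897, 0.36, 0.528, 0.26, 0.112, 0 → R0 = 2.76
x·lx·mx: 0, 0.603, 1.794, 1.08, 2.112, 1.3, 0.672, 0 → Σ = 7.561
T = 7.561 / 2.76 = 2.739493… → 2.74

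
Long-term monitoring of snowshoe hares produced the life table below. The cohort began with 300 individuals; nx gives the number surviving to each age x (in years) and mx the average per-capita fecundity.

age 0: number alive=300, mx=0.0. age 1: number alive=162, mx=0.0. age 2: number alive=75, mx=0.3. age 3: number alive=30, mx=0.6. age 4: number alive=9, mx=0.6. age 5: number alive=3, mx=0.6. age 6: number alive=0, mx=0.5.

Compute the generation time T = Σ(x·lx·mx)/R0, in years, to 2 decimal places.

2.72

lx = nx/n0 = nx/300: 1, 0.54, 0.25, 0.1, 0.03, 0.01, 0
lx·mx: 0, 0, 0.075, 0.06, 0.018, 0.006, 0 → R0 = 0.159
x·lx·mx: 0, 0, 0.15, 0.18, 0.072, 0.03, 0 → Σ = 0.432
T = 0.432 / 0.159 = 2.716981… → 2.72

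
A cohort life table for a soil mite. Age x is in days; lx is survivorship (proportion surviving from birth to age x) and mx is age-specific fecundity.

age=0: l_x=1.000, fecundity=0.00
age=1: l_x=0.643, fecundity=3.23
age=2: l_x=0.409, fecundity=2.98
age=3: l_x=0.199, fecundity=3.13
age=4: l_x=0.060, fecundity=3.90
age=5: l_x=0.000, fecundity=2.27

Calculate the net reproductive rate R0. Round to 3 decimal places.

lx·mx by age: 0, 2.07689, 1.21882, 0.62287, 0.234, 0
R0 = Σ lx·mx = 4.15258 → 4.153

4.153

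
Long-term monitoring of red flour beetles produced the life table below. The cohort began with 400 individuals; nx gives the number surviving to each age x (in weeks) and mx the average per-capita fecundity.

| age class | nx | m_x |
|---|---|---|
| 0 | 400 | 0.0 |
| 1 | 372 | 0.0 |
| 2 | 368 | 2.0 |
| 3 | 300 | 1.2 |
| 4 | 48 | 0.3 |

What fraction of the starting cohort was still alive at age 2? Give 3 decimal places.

0.920

l_2 = n_2/n_0 = 368/400 = 0.92 → 0.920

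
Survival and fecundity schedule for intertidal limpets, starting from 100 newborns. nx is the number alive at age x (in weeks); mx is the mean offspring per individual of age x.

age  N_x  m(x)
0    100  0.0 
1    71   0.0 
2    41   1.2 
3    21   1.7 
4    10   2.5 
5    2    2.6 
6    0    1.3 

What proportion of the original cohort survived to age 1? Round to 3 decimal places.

0.710

l_1 = n_1/n_0 = 71/100 = 0.71 → 0.710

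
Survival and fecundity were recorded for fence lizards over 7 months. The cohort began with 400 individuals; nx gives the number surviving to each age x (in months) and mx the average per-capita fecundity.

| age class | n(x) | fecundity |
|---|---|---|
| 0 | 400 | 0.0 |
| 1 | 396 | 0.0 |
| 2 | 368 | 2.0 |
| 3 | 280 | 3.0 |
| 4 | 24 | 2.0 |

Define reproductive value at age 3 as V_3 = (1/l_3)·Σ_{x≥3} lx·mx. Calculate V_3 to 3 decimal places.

3.171

lx = nx/n0 = nx/400: 1, 0.99, 0.92, 0.7, 0.06
lx·mx for x ≥ 3: 2.1, 0.12 → sum = 2.22
V_3 = 2.22 / l_3 = 2.22 / 0.7 = 3.171429… → 3.171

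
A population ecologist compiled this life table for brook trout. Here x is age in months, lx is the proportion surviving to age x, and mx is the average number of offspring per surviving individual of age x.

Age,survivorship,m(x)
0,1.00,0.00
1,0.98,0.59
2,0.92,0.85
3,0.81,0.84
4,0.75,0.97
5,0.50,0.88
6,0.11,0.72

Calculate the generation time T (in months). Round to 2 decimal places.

lx·mx: 0, 0.5782, 0.782, 0.6804, 0.7275, 0.44, 0.0792 → R0 = 3.2873
x·lx·mx: 0, 0.5782, 1.564, 2.0412, 2.91, 2.2, 0.4752 → Σ = 9.7686
T = 9.7686 / 3.2873 = 2.971618… → 2.97

2.97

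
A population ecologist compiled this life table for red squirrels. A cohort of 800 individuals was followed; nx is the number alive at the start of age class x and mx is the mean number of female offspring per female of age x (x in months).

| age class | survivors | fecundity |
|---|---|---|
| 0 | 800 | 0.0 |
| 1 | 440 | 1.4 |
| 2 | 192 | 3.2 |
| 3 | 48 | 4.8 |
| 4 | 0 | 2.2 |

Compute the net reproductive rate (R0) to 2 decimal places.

1.83

lx = nx/n0 = nx/800: 1, 0.55, 0.24, 0.06, 0
lx·mx by age: 0, 0.77, 0.768, 0.288, 0
R0 = Σ lx·mx = 1.826 → 1.83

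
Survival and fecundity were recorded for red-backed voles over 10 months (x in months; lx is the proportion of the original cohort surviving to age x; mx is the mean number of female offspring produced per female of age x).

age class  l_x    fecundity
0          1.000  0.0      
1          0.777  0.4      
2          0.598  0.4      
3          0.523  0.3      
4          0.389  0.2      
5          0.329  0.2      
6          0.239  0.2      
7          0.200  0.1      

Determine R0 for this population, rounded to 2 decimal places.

0.92

lx·mx by age: 0, 0.3108, 0.2392, 0.1569, 0.0778, 0.0658, 0.0478, 0.02
R0 = Σ lx·mx = 0.9183 → 0.92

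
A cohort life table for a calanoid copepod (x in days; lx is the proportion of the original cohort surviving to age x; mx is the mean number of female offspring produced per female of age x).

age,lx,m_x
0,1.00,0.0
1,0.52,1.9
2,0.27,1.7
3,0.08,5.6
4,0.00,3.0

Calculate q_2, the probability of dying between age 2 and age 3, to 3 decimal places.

0.704

q_2 = (l_2 − l_3) / l_2 = (0.27 − 0.08) / 0.27
     = 0.19 / 0.27 = 0.703704… → 0.704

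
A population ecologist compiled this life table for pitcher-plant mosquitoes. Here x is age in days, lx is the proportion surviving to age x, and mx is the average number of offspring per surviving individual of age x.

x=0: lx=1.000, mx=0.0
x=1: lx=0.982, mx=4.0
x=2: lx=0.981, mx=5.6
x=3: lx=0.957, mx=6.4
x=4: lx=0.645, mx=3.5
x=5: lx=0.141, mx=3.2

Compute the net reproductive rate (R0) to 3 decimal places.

18.255

lx·mx by age: 0, 3.928, 5.4936, 6.1248, 2.2575, 0.4512
R0 = Σ lx·mx = 18.2551 → 18.255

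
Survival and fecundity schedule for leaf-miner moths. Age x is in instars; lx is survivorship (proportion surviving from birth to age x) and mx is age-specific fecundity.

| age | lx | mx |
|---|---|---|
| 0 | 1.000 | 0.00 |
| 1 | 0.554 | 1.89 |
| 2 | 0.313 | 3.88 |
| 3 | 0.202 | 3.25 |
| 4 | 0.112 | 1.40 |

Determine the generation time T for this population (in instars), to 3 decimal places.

1.975

lx·mx: 0, 1.04706, 1.21444, 0.6565, 0.1568 → R0 = 3.0748
x·lx·mx: 0, 1.04706, 2.42888, 1.9695, 0.6272 → Σ = 6.07264
T = 6.07264 / 3.0748 = 1.974971… → 1.975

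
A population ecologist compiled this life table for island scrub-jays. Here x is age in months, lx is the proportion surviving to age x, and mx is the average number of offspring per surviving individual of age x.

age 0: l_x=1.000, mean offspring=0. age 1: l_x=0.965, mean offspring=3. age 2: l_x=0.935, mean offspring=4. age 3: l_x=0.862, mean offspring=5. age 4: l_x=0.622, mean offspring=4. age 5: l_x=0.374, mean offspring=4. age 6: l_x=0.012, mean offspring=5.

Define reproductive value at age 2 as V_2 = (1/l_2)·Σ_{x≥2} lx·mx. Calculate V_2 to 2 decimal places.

lx·mx for x ≥ 2: 3.74, 4.31, 2.488, 1.496, 0.06 → sum = 12.094
V_2 = 12.094 / l_2 = 12.094 / 0.935 = 12.934759… → 12.93

12.93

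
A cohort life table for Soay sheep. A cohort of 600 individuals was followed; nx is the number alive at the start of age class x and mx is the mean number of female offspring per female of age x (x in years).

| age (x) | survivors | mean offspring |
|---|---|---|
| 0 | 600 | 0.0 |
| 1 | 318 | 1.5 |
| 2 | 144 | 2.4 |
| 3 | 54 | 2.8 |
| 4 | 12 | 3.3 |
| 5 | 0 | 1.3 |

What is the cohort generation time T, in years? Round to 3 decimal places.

1.757

lx = nx/n0 = nx/600: 1, 0.53, 0.24, 0.09, 0.02, 0
lx·mx: 0, 0.795, 0.576, 0.252, 0.066, 0 → R0 = 1.689
x·lx·mx: 0, 0.795, 1.152, 0.756, 0.264, 0 → Σ = 2.967
T = 2.967 / 1.689 = 1.756661… → 1.757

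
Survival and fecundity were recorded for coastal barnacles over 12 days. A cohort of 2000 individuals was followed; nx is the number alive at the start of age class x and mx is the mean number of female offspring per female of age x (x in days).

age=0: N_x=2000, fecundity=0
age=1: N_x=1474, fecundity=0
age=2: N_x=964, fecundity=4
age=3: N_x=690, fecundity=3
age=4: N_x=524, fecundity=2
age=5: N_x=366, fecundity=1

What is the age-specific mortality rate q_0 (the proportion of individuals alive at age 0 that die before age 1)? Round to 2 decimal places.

lx = nx/n0 = nx/2000: 1, 0.737, 0.482, 0.345, 0.262, 0.183
q_0 = (l_0 − l_1) / l_0 = (1 − 0.737) / 1
     = 0.263 / 1 = 0.263 → 0.26

0.26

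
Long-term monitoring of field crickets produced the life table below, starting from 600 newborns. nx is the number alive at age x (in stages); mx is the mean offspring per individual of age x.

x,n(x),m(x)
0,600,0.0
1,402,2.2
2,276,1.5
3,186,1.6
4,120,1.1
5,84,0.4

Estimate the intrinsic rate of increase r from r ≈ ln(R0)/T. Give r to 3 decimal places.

lx = nx/n0 = nx/600: 1, 0.67, 0.46, 0.31, 0.2, 0.14
R0 = Σ lx·mx = 0 + 1.474 + 0.69 + 0.496 + 0.22 + 0.056 = 2.936
Σ x·lx·mx = 5.502; T = 5.502/2.936 = 1.87398…
r ≈ ln(R0)/T = ln(2.936)/1.87398… = 0.57474… → 0.575

0.575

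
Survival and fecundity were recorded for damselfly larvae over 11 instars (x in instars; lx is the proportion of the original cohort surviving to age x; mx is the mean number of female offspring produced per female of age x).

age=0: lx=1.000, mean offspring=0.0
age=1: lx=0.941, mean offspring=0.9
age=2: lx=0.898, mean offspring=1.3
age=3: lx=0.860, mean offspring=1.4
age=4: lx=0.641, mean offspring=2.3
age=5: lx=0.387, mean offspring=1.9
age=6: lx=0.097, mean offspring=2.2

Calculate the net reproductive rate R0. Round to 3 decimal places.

5.641

lx·mx by age: 0, 0.8469, 1.1674, 1.204, 1.4743, 0.7353, 0.2134
R0 = Σ lx·mx = 5.6413 → 5.641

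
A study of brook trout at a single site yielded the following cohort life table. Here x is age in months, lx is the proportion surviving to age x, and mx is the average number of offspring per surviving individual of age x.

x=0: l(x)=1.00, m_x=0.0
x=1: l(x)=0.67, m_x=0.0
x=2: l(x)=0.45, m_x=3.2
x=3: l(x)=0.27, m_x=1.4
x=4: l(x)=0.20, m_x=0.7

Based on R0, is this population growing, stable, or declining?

growing

R0 = Σ lx·mx = 0 + 0 + 1.44 + 0.378 + 0.14 = 1.958
R0 > 1, so the population is growing.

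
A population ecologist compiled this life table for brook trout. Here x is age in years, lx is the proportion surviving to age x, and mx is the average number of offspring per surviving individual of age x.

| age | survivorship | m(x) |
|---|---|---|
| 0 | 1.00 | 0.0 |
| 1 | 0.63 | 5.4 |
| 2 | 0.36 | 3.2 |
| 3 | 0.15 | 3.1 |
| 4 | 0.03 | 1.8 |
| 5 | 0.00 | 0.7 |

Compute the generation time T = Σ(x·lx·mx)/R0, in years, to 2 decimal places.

1.44

lx·mx: 0, 3.402, 1.152, 0.465, 0.054, 0 → R0 = 5.073
x·lx·mx: 0, 3.402, 2.304, 1.395, 0.216, 0 → Σ = 7.317
T = 7.317 / 5.073 = 1.442342… → 1.44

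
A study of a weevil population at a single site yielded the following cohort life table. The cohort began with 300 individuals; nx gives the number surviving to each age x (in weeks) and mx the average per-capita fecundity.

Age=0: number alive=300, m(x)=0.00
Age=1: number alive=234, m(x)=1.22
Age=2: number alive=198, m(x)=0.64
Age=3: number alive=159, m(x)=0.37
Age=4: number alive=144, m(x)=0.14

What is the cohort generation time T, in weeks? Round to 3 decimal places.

lx = nx/n0 = nx/300: 1, 0.78, 0.66, 0.53, 0.48
lx·mx: 0, 0.9516, 0.4224, 0.1961, 0.0672 → R0 = 1.6373
x·lx·mx: 0, 0.9516, 0.8448, 0.5883, 0.2688 → Σ = 2.6535
T = 2.6535 / 1.6373 = 1.620656… → 1.621

1.621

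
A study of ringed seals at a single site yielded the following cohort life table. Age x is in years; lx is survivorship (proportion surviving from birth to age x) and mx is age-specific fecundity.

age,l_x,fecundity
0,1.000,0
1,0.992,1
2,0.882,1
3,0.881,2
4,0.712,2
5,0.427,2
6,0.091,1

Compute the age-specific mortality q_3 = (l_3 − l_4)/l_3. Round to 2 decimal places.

q_3 = (l_3 − l_4) / l_3 = (0.881 − 0.712) / 0.881
     = 0.169 / 0.881 = 0.191827… → 0.19

0.19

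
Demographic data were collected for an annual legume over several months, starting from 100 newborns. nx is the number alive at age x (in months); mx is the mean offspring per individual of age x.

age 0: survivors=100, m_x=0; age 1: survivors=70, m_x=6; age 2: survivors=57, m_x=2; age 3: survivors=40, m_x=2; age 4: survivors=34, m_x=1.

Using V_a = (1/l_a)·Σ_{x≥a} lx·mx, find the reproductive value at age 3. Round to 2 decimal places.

2.85

lx = nx/n0 = nx/100: 1, 0.7, 0.57, 0.4, 0.34
lx·mx for x ≥ 3: 0.8, 0.34 → sum = 1.14
V_3 = 1.14 / l_3 = 1.14 / 0.4 = 2.85 → 2.85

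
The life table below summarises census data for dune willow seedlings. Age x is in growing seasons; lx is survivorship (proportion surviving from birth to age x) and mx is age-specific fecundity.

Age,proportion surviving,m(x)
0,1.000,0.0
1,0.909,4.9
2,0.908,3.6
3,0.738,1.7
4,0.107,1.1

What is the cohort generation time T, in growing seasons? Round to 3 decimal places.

1.674

lx·mx: 0, 4.4541, 3.2688, 1.2546, 0.1177 → R0 = 9.0952
x·lx·mx: 0, 4.4541, 6.5376, 3.7638, 0.4708 → Σ = 15.2263
T = 15.2263 / 9.0952 = 1.674103… → 1.674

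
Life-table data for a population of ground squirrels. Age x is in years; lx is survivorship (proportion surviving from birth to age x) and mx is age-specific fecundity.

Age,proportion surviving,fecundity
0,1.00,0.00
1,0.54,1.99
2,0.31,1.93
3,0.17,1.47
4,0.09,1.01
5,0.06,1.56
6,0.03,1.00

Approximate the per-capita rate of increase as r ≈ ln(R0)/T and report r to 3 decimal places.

R0 = Σ lx·mx = 0 + 1.0746 + 0.5983 + 0.2499 + 0.0909 + 0.0936 + 0.03 = 2.1373
Σ x·lx·mx = 4.0325; T = 4.0325/2.1373 = 1.88673…
r ≈ ln(R0)/T = ln(2.1373)/1.88673… = 0.40257… → 0.403

0.403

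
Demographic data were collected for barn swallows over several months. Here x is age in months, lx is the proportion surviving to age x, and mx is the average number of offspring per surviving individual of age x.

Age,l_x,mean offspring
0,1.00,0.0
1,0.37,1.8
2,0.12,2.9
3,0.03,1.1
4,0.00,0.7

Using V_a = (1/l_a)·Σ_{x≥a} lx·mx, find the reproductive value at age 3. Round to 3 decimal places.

1.100

lx·mx for x ≥ 3: 0.033, 0 → sum = 0.033
V_3 = 0.033 / l_3 = 0.033 / 0.03 = 1.1 → 1.100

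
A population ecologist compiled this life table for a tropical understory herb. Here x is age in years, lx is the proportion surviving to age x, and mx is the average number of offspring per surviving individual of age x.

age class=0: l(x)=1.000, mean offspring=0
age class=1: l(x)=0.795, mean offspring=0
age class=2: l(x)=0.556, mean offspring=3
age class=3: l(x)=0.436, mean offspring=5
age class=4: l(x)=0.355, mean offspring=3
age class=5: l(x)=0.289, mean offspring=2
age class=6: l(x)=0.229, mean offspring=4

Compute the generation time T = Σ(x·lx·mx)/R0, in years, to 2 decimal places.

lx·mx: 0, 0, 1.668, 2.18, 1.065, 0.578, 0.916 → R0 = 6.407
x·lx·mx: 0, 0, 3.336, 6.54, 4.26, 2.89, 5.496 → Σ = 22.522
T = 22.522 / 6.407 = 3.515218… → 3.52

3.52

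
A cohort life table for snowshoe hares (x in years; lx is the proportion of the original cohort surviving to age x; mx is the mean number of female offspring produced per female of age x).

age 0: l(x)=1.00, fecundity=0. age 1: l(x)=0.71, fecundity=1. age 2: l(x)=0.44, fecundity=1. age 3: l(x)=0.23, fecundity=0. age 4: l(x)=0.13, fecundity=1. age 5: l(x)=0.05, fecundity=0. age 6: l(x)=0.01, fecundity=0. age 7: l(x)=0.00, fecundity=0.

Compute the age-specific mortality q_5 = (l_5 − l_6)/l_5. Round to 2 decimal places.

0.80

q_5 = (l_5 − l_6) / l_5 = (0.05 − 0.01) / 0.05
     = 0.04 / 0.05 = 0.8 → 0.80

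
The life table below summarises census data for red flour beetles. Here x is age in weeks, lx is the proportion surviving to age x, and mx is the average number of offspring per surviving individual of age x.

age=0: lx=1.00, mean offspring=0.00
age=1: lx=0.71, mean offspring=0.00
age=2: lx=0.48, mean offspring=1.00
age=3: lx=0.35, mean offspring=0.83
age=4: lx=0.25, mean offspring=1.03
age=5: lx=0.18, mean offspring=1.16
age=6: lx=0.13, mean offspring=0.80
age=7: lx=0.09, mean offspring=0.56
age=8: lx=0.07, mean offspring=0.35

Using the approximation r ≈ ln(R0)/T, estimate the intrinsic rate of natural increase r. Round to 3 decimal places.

R0 = Σ lx·mx = 0 + 0 + 0.48 + 0.2905 + 0.2575 + 0.2088 + 0.104 + 0.0504 + 0.0245 = 1.4157
Σ x·lx·mx = 5.0783; T = 5.0783/1.4157 = 3.58713…
r ≈ ln(R0)/T = ln(1.4157)/3.58713… = 0.09691… → 0.097

0.097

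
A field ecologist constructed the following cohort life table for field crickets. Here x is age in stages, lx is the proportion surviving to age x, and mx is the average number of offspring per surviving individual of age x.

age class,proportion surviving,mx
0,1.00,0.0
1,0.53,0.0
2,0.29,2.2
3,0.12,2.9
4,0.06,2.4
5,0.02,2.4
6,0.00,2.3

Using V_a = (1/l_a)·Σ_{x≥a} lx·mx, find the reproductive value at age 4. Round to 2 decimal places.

3.20

lx·mx for x ≥ 4: 0.144, 0.048, 0 → sum = 0.192
V_4 = 0.192 / l_4 = 0.192 / 0.06 = 3.2 → 3.20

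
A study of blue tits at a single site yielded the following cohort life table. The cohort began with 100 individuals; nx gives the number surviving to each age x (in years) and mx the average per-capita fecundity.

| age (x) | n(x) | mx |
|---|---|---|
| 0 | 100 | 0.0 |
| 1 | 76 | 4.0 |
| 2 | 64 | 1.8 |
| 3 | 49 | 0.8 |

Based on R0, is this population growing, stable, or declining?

growing

lx = nx/n0 = nx/100: 1, 0.76, 0.64, 0.49
R0 = Σ lx·mx = 0 + 3.04 + 1.152 + 0.392 = 4.584
R0 > 1, so the population is growing.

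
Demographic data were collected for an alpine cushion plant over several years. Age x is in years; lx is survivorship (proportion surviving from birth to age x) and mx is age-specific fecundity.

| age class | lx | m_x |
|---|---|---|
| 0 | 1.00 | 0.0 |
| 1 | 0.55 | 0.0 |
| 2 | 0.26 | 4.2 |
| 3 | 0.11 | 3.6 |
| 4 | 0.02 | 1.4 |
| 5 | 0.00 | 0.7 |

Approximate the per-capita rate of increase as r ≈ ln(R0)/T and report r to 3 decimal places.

0.181

R0 = Σ lx·mx = 0 + 0 + 1.092 + 0.396 + 0.028 + 0 = 1.516
Σ x·lx·mx = 3.484; T = 3.484/1.516 = 2.29815…
r ≈ ln(R0)/T = ln(1.516)/2.29815… = 0.18105… → 0.181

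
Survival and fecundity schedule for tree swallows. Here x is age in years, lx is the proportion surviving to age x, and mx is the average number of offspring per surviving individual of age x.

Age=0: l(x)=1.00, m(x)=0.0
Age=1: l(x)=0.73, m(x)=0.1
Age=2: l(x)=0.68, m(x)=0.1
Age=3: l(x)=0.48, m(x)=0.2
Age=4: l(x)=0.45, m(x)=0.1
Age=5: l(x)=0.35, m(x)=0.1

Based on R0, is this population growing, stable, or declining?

declining

R0 = Σ lx·mx = 0 + 0.073 + 0.068 + 0.096 + 0.045 + 0.035 = 0.317
R0 < 1, so the population is declining.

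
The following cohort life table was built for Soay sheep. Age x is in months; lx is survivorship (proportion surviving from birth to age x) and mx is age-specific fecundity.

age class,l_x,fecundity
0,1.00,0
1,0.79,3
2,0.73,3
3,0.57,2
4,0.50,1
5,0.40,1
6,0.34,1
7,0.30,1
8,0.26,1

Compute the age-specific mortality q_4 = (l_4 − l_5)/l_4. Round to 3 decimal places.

0.200

q_4 = (l_4 − l_5) / l_4 = (0.5 − 0.4) / 0.5
     = 0.1 / 0.5 = 0.2 → 0.200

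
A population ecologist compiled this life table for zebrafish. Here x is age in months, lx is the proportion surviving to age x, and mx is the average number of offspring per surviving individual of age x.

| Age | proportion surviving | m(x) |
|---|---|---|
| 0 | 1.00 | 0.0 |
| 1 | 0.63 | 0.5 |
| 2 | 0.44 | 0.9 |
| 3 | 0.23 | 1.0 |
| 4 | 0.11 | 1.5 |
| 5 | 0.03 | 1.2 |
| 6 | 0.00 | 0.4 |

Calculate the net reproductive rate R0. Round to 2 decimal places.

1.14

lx·mx by age: 0, 0.315, 0.396, 0.23, 0.165, 0.036, 0
R0 = Σ lx·mx = 1.142 → 1.14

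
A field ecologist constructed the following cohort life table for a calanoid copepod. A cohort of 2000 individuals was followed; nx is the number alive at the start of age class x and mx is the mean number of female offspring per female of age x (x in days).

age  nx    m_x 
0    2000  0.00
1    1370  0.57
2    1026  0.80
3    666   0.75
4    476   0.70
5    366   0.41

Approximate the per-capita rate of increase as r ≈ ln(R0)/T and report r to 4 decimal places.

lx = nx/n0 = nx/2000: 1, 0.685, 0.513, 0.333, 0.238, 0.183
R0 = Σ lx·mx = 0 + 0.39045 + 0.4104 + 0.24975 + 0.1666 + 0.07503 = 1.29223
Σ x·lx·mx = 3.00205; T = 3.00205/1.29223 = 2.32315…
r ≈ ln(R0)/T = ln(1.29223)/2.32315… = 0.110354… → 0.1104

0.1104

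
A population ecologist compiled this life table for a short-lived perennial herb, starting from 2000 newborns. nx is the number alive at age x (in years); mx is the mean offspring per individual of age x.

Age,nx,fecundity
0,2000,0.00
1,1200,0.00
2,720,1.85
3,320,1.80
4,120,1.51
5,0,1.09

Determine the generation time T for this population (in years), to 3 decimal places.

2.449

lx = nx/n0 = nx/2000: 1, 0.6, 0.36, 0.16, 0.06, 0
lx·mx: 0, 0, 0.666, 0.288, 0.0906, 0 → R0 = 1.0446
x·lx·mx: 0, 0, 1.332, 0.864, 0.3624, 0 → Σ = 2.5584
T = 2.5584 / 1.0446 = 2.449167… → 2.449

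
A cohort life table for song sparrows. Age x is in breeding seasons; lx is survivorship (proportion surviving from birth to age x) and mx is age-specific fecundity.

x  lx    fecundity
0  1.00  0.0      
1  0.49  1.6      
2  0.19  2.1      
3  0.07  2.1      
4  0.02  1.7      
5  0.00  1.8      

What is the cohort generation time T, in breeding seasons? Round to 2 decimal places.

lx·mx: 0, 0.784, 0.399, 0.147, 0.034, 0 → R0 = 1.364
x·lx·mx: 0, 0.784, 0.798, 0.441, 0.136, 0 → Σ = 2.159
T = 2.159 / 1.364 = 1.582845… → 1.58

1.58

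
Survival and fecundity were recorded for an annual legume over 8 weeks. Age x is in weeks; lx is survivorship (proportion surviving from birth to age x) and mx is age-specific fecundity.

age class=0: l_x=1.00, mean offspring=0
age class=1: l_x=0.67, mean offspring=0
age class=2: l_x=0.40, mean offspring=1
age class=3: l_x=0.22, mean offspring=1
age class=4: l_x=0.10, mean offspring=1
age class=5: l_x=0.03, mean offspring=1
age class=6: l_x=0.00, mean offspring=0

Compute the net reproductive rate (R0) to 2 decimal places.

0.75

lx·mx by age: 0, 0, 0.4, 0.22, 0.1, 0.03, 0
R0 = Σ lx·mx = 0.75 → 0.75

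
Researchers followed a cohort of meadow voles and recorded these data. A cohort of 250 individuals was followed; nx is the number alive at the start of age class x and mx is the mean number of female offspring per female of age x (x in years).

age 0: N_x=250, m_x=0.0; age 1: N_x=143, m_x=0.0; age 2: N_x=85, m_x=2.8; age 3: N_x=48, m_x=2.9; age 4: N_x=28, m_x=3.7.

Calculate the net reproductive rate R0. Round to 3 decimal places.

1.923

lx = nx/n0 = nx/250: 1, 0.572, 0.34, 0.192, 0.112
lx·mx by age: 0, 0, 0.952, 0.5568, 0.4144
R0 = Σ lx·mx = 1.9232 → 1.923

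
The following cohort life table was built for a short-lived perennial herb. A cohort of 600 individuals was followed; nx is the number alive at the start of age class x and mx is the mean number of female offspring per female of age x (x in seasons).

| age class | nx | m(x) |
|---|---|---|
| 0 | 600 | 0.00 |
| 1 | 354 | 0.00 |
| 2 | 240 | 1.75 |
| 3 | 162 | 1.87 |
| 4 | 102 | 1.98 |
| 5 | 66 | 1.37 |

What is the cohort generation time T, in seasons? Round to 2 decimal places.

lx = nx/n0 = nx/600: 1, 0.59, 0.4, 0.27, 0.17, 0.11
lx·mx: 0, 0, 0.7, 0.5049, 0.3366, 0.1507 → R0 = 1.6922
x·lx·mx: 0, 0, 1.4, 1.5147, 1.3464, 0.7535 → Σ = 5.0146
T = 5.0146 / 1.6922 = 2.963361… → 2.96

2.96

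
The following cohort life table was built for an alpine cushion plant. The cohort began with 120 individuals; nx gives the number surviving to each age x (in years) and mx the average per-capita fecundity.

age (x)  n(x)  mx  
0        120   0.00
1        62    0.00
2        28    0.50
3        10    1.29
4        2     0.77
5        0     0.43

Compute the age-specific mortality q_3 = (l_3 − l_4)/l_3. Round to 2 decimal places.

lx = nx/n0 = nx/120: 1, 0.51667…, 0.23333…, 0.08333…, 0.01667…, 0
q_3 = (l_3 − l_4) / l_3 = (0.083333… − 0.016667…) / 0.083333…
     = 0.066667… / 0.083333… = 0.8… → 0.80

0.80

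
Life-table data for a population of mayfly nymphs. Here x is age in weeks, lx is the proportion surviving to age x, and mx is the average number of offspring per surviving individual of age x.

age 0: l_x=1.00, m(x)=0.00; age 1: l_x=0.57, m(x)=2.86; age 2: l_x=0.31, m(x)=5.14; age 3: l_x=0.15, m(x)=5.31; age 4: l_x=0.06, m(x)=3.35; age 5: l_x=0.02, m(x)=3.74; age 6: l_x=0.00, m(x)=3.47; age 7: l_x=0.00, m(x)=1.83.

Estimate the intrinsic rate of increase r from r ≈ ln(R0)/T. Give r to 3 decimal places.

R0 = Σ lx·mx = 0 + 1.6302 + 1.5934 + 0.7965 + 0.201 + 0.0748 + 0 + 0 = 4.2959
Σ x·lx·mx = 8.3845; T = 8.3845/4.2959 = 1.95174…
r ≈ ln(R0)/T = ln(4.2959)/1.95174… = 0.74685… → 0.747

0.747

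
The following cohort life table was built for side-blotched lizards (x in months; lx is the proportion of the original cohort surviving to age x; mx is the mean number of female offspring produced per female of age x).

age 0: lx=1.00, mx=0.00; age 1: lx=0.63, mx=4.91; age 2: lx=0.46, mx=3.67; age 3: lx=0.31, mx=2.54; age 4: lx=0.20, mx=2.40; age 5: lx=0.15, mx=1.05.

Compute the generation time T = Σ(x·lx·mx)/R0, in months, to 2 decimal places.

1.86

lx·mx: 0, 3.0933, 1.6882, 0.7874, 0.48, 0.1575 → R0 = 6.2064
x·lx·mx: 0, 3.0933, 3.3764, 2.3622, 1.92, 0.7875 → Σ = 11.5394
T = 11.5394 / 6.2064 = 1.859274… → 1.86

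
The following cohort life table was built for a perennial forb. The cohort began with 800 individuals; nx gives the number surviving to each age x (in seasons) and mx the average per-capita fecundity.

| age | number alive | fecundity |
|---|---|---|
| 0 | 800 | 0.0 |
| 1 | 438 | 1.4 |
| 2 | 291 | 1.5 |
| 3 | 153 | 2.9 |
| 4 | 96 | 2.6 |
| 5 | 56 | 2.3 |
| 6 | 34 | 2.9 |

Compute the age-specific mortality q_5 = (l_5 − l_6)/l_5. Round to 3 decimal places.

lx = nx/n0 = nx/800: 1, 0.5475, 0.36375, 0.19125, 0.12, 0.07, 0.0425
q_5 = (l_5 − l_6) / l_5 = (0.07 − 0.0425) / 0.07
     = 0.0275 / 0.07 = 0.392857… → 0.393

0.393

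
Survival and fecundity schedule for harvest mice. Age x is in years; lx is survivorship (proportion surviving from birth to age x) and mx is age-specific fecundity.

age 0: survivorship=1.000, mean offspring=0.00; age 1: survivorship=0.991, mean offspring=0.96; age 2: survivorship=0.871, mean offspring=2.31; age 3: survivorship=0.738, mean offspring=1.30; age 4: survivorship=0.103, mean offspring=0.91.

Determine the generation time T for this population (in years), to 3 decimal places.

lx·mx: 0, 0.95136, 2.01201, 0.9594, 0.09373 → R0 = 4.0165
x·lx·mx: 0, 0.95136, 4.02402, 2.8782, 0.37492 → Σ = 8.2285
T = 8.2285 / 4.0165 = 2.048674… → 2.049

2.049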